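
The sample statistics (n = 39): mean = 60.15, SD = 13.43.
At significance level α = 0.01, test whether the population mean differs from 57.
One-sample t-test:
H₀: μ = 57
H₁: μ ≠ 57
df = n - 1 = 38
t = (x̄ - μ₀) / (s/√n) = (60.15 - 57) / (13.43/√39) = 1.465
p-value = 0.1512

Since p-value > α = 0.01, we fail to reject H₀.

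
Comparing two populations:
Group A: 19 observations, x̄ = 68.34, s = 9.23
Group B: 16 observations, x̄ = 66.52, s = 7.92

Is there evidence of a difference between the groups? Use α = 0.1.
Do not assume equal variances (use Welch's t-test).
Welch's two-sample t-test:
H₀: μ₁ = μ₂
H₁: μ₁ ≠ μ₂
s₁²/n₁ = 9.23²/19 = 4.4838,  s₂²/n₂ = 7.92²/16 = 3.9204
SE = √(s₁²/n₁ + s₂²/n₂) = √(4.4838 + 3.9204) = 2.8990
df (Welch-Satterthwaite) = (s₁²/n₁ + s₂²/n₂)² / [(s₁²/n₁)²/(n₁-1) + (s₂²/n₂)²/(n₂-1)] ≈ 32.98
t = (x̄₁ - x̄₂) / SE = (68.34 - 66.52) / 2.8990 = 1.82 / 2.8990 = 0.628
p-value = 0.5345

Since p-value > α = 0.1, we fail to reject H₀.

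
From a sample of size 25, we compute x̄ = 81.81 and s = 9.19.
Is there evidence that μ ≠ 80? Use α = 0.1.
One-sample t-test:
H₀: μ = 80
H₁: μ ≠ 80
df = n - 1 = 24
t = (x̄ - μ₀) / (s/√n) = (81.81 - 80) / (9.19/√25) = 0.985
p-value = 0.3346

Since p-value > α = 0.1, we fail to reject H₀.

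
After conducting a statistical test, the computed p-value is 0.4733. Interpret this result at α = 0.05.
Since p = 0.4733 > α = 0.05, fail to reject H₀.
There is insufficient evidence to reject the null hypothesis; the result is not statistically significant at the 0.05 level.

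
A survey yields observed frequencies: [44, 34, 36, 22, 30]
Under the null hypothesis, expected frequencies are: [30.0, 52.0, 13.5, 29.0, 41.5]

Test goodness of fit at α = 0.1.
Chi-square goodness of fit test:
H₀: observed counts match expected distribution
H₁: observed counts differ from expected distribution
df = k - 1 = 4
χ² = Σ(O - E)²/E
   = (44 - 30.0)²/30.0 + (34 - 52.0)²/52.0 + (36 - 13.5)²/13.5 + (22 - 29.0)²/29.0 + (30 - 41.5)²/41.5
   = 6.533 + 6.231 + 37.500 + 1.690 + 3.187
   = 55.14
p-value < 0.0001

Since p-value < α = 0.1, we reject H₀.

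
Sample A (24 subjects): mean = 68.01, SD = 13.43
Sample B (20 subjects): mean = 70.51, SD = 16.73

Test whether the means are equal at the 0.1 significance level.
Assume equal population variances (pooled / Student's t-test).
Student's two-sample t-test (equal variances):
H₀: μ₁ = μ₂
H₁: μ₁ ≠ μ₂
df = n₁ + n₂ - 2 = 42
Pooled variance s_p² = [(n₁-1)s₁² + (n₂-1)s₂²] / (n₁ + n₂ - 2) = [(23)(13.43²) + (19)(16.73²)] / 42 = 225.3895
SE = √(s_p²(1/n₁ + 1/n₂)) = √(225.3895 × (1/24 + 1/20)) = 4.5454
t = (x̄₁ - x̄₂) / SE = (68.01 - 70.51) / 4.5454 = -2.50 / 4.5454 = -0.550
p-value = 0.5852

Since p-value > α = 0.1, we fail to reject H₀.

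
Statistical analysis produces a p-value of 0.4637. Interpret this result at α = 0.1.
Since p = 0.4637 > α = 0.1, fail to reject H₀.
There is insufficient evidence to reject the null hypothesis; the result is not statistically significant at the 0.1 level.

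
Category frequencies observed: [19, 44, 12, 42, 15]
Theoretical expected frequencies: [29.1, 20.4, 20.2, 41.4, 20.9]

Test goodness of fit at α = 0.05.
Chi-square goodness of fit test:
H₀: observed counts match expected distribution
H₁: observed counts differ from expected distribution
df = k - 1 = 4
χ² = Σ(O - E)²/E
   = (19 - 29.1)²/29.1 + (44 - 20.4)²/20.4 + (12 - 20.2)²/20.2 + (42 - 41.4)²/41.4 + (15 - 20.9)²/20.9
   = 3.505 + 27.302 + 3.329 + 0.009 + 1.666
   = 35.81
p-value < 0.0001

Since p-value < α = 0.05, we reject H₀.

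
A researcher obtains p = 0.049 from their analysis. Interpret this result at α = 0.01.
Since p = 0.049 > α = 0.01, fail to reject H₀.
There is insufficient evidence to reject the null hypothesis; the result is not statistically significant at the 0.01 level.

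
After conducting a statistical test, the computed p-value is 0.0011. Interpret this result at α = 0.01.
Since p = 0.0011 < α = 0.01, reject H₀.
There is sufficient evidence to reject the null hypothesis; the result is statistically significant at the 0.01 level.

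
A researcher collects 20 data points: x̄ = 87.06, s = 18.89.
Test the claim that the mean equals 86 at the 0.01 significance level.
One-sample t-test:
H₀: μ = 86
H₁: μ ≠ 86
df = n - 1 = 19
t = (x̄ - μ₀) / (s/√n) = (87.06 - 86) / (18.89/√20) = 0.251
p-value = 0.8045

Since p-value > α = 0.01, we fail to reject H₀.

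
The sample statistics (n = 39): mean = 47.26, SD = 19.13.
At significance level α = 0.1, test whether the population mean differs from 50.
One-sample t-test:
H₀: μ = 50
H₁: μ ≠ 50
df = n - 1 = 38
t = (x̄ - μ₀) / (s/√n) = (47.26 - 50) / (19.13/√39) = -0.894
p-value = 0.3767

Since p-value > α = 0.1, we fail to reject H₀.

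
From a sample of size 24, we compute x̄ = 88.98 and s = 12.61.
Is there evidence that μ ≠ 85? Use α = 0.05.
One-sample t-test:
H₀: μ = 85
H₁: μ ≠ 85
df = n - 1 = 23
t = (x̄ - μ₀) / (s/√n) = (88.98 - 85) / (12.61/√24) = 1.546
p-value = 0.1357

Since p-value > α = 0.05, we fail to reject H₀.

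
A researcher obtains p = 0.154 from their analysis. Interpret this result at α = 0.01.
Since p = 0.154 > α = 0.01, fail to reject H₀.
There is insufficient evidence to reject the null hypothesis; the result is not statistically significant at the 0.01 level.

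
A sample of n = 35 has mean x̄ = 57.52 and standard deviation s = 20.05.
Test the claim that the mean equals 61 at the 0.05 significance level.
One-sample t-test:
H₀: μ = 61
H₁: μ ≠ 61
df = n - 1 = 34
t = (x̄ - μ₀) / (s/√n) = (57.52 - 61) / (20.05/√35) = -1.027
p-value = 0.3118

Since p-value > α = 0.05, we fail to reject H₀.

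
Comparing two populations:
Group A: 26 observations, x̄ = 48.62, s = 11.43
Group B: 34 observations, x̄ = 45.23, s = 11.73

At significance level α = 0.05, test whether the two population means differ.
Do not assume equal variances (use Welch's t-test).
Welch's two-sample t-test:
H₀: μ₁ = μ₂
H₁: μ₁ ≠ μ₂
s₁²/n₁ = 11.43²/26 = 5.0248,  s₂²/n₂ = 11.73²/34 = 4.0469
SE = √(s₁²/n₁ + s₂²/n₂) = √(5.0248 + 4.0469) = 3.0119
df (Welch-Satterthwaite) = (s₁²/n₁ + s₂²/n₂)² / [(s₁²/n₁)²/(n₁-1) + (s₂²/n₂)²/(n₂-1)] ≈ 54.64
t = (x̄₁ - x̄₂) / SE = (48.62 - 45.23) / 3.0119 = 3.39 / 3.0119 = 1.126
p-value = 0.2653

Since p-value > α = 0.05, we fail to reject H₀.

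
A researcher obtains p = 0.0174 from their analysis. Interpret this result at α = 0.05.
Since p = 0.0174 < α = 0.05, reject H₀.
There is sufficient evidence to reject the null hypothesis; the result is statistically significant at the 0.05 level.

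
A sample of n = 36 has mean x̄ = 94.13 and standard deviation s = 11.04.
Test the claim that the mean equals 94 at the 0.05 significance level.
One-sample t-test:
H₀: μ = 94
H₁: μ ≠ 94
df = n - 1 = 35
t = (x̄ - μ₀) / (s/√n) = (94.13 - 94) / (11.04/√36) = 0.071
p-value = 0.9441

Since p-value > α = 0.05, we fail to reject H₀.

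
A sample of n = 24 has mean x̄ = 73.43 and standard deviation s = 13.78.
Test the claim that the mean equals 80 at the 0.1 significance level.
One-sample t-test:
H₀: μ = 80
H₁: μ ≠ 80
df = n - 1 = 23
t = (x̄ - μ₀) / (s/√n) = (73.43 - 80) / (13.78/√24) = -2.336
p-value = 0.0286

Since p-value < α = 0.1, we reject H₀.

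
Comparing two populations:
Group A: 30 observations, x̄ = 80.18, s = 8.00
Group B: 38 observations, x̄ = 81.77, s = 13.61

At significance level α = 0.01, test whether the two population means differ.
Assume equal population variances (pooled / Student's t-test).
Student's two-sample t-test (equal variances):
H₀: μ₁ = μ₂
H₁: μ₁ ≠ μ₂
df = n₁ + n₂ - 2 = 66
Pooled variance s_p² = [(n₁-1)s₁² + (n₂-1)s₂²] / (n₁ + n₂ - 2) = [(29)(8.00²) + (37)(13.61²)] / 66 = 131.9634
SE = √(s_p²(1/n₁ + 1/n₂)) = √(131.9634 × (1/30 + 1/38)) = 2.8056
t = (x̄₁ - x̄₂) / SE = (80.18 - 81.77) / 2.8056 = -1.59 / 2.8056 = -0.567
p-value = 0.5728

Since p-value > α = 0.01, we fail to reject H₀.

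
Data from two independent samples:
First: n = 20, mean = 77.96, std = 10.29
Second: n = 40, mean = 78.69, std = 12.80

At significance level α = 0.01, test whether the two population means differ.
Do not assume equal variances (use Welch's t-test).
Welch's two-sample t-test:
H₀: μ₁ = μ₂
H₁: μ₁ ≠ μ₂
s₁²/n₁ = 10.29²/20 = 5.2942,  s₂²/n₂ = 12.80²/40 = 4.0960
SE = √(s₁²/n₁ + s₂²/n₂) = √(5.2942 + 4.0960) = 3.0643
df (Welch-Satterthwaite) = (s₁²/n₁ + s₂²/n₂)² / [(s₁²/n₁)²/(n₁-1) + (s₂²/n₂)²/(n₂-1)] ≈ 46.28
t = (x̄₁ - x̄₂) / SE = (77.96 - 78.69) / 3.0643 = -0.73 / 3.0643 = -0.238
p-value = 0.8128

Since p-value > α = 0.01, we fail to reject H₀.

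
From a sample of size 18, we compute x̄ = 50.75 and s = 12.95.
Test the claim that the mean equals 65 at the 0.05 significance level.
One-sample t-test:
H₀: μ = 65
H₁: μ ≠ 65
df = n - 1 = 17
t = (x̄ - μ₀) / (s/√n) = (50.75 - 65) / (12.95/√18) = -4.669
p-value = 0.0002

Since p-value < α = 0.05, we reject H₀.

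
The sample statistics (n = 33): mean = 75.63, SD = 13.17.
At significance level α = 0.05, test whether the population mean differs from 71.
One-sample t-test:
H₀: μ = 71
H₁: μ ≠ 71
df = n - 1 = 32
t = (x̄ - μ₀) / (s/√n) = (75.63 - 71) / (13.17/√33) = 2.020
p-value = 0.0519

Since p-value > α = 0.05, we fail to reject H₀.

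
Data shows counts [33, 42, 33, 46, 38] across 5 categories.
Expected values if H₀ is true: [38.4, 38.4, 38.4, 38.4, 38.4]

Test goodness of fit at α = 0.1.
Chi-square goodness of fit test:
H₀: observed counts match expected distribution
H₁: observed counts differ from expected distribution
df = k - 1 = 4
χ² = Σ(O - E)²/E
   = (33 - 38.4)²/38.4 + (42 - 38.4)²/38.4 + (33 - 38.4)²/38.4 + (46 - 38.4)²/38.4 + (38 - 38.4)²/38.4
   = 0.759 + 0.338 + 0.759 + 1.504 + 0.004
   = 3.36
p-value = 0.4988

Since p-value > α = 0.1, we fail to reject H₀.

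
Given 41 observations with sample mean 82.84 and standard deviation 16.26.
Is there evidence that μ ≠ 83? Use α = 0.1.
One-sample t-test:
H₀: μ = 83
H₁: μ ≠ 83
df = n - 1 = 40
t = (x̄ - μ₀) / (s/√n) = (82.84 - 83) / (16.26/√41) = -0.063
p-value = 0.9501

Since p-value > α = 0.1, we fail to reject H₀.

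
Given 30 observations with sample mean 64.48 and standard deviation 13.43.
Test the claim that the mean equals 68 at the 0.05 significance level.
One-sample t-test:
H₀: μ = 68
H₁: μ ≠ 68
df = n - 1 = 29
t = (x̄ - μ₀) / (s/√n) = (64.48 - 68) / (13.43/√30) = -1.436
p-value = 0.1618

Since p-value > α = 0.05, we fail to reject H₀.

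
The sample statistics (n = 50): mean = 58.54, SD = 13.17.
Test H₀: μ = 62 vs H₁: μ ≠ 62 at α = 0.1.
One-sample t-test:
H₀: μ = 62
H₁: μ ≠ 62
df = n - 1 = 49
t = (x̄ - μ₀) / (s/√n) = (58.54 - 62) / (13.17/√50) = -1.858
p-value = 0.0692

Since p-value < α = 0.1, we reject H₀.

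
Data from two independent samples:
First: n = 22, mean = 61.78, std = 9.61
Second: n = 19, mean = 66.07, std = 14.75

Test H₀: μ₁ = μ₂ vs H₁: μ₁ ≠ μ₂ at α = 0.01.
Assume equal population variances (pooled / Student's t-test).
Student's two-sample t-test (equal variances):
H₀: μ₁ = μ₂
H₁: μ₁ ≠ μ₂
df = n₁ + n₂ - 2 = 39
Pooled variance s_p² = [(n₁-1)s₁² + (n₂-1)s₂²] / (n₁ + n₂ - 2) = [(21)(9.61²) + (18)(14.75²)] / 39 = 150.1415
SE = √(s_p²(1/n₁ + 1/n₂)) = √(150.1415 × (1/22 + 1/19)) = 3.8376
t = (x̄₁ - x̄₂) / SE = (61.78 - 66.07) / 3.8376 = -4.29 / 3.8376 = -1.118
p-value = 0.2704

Since p-value > α = 0.01, we fail to reject H₀.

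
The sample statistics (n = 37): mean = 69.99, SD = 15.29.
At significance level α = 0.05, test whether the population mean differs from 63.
One-sample t-test:
H₀: μ = 63
H₁: μ ≠ 63
df = n - 1 = 36
t = (x̄ - μ₀) / (s/√n) = (69.99 - 63) / (15.29/√37) = 2.781
p-value = 0.0086

Since p-value < α = 0.05, we reject H₀.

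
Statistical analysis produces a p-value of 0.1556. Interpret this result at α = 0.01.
Since p = 0.1556 > α = 0.01, fail to reject H₀.
There is insufficient evidence to reject the null hypothesis; the result is not statistically significant at the 0.01 level.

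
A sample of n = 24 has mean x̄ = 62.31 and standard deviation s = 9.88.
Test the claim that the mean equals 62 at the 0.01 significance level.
One-sample t-test:
H₀: μ = 62
H₁: μ ≠ 62
df = n - 1 = 23
t = (x̄ - μ₀) / (s/√n) = (62.31 - 62) / (9.88/√24) = 0.154
p-value = 0.8792

Since p-value > α = 0.01, we fail to reject H₀.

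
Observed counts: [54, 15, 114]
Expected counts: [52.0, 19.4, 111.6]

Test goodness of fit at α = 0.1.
Chi-square goodness of fit test:
H₀: observed counts match expected distribution
H₁: observed counts differ from expected distribution
df = k - 1 = 2
χ² = Σ(O - E)²/E
   = (54 - 52.0)²/52.0 + (15 - 19.4)²/19.4 + (114 - 111.6)²/111.6
   = 0.077 + 0.998 + 0.052
   = 1.13
p-value = 0.5694

Since p-value > α = 0.1, we fail to reject H₀.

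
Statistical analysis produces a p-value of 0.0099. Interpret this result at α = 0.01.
Since p = 0.0099 < α = 0.01, reject H₀.
There is sufficient evidence to reject the null hypothesis; the result is statistically significant at the 0.01 level.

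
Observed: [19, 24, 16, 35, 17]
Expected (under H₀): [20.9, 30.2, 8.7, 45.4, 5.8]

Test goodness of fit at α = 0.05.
Chi-square goodness of fit test:
H₀: observed counts match expected distribution
H₁: observed counts differ from expected distribution
df = k - 1 = 4
χ² = Σ(O - E)²/E
   = (19 - 20.9)²/20.9 + (24 - 30.2)²/30.2 + (16 - 8.7)²/8.7 + (35 - 45.4)²/45.4 + (17 - 5.8)²/5.8
   = 0.173 + 1.273 + 6.125 + 2.382 + 21.628
   = 31.58
p-value < 0.0001

Since p-value < α = 0.05, we reject H₀.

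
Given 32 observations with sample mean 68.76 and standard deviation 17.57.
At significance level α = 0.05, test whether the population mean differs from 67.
One-sample t-test:
H₀: μ = 67
H₁: μ ≠ 67
df = n - 1 = 31
t = (x̄ - μ₀) / (s/√n) = (68.76 - 67) / (17.57/√32) = 0.567
p-value = 0.5750

Since p-value > α = 0.05, we fail to reject H₀.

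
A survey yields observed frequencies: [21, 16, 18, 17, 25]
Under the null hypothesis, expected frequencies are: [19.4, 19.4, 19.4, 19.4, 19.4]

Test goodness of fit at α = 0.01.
Chi-square goodness of fit test:
H₀: observed counts match expected distribution
H₁: observed counts differ from expected distribution
df = k - 1 = 4
χ² = Σ(O - E)²/E
   = (21 - 19.4)²/19.4 + (16 - 19.4)²/19.4 + (18 - 19.4)²/19.4 + (17 - 19.4)²/19.4 + (25 - 19.4)²/19.4
   = 0.132 + 0.596 + 0.101 + 0.297 + 1.616
   = 2.74
p-value = 0.6018

Since p-value > α = 0.01, we fail to reject H₀.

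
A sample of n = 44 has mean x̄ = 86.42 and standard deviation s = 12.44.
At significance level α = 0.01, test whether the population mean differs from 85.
One-sample t-test:
H₀: μ = 85
H₁: μ ≠ 85
df = n - 1 = 43
t = (x̄ - μ₀) / (s/√n) = (86.42 - 85) / (12.44/√44) = 0.757
p-value = 0.4531

Since p-value > α = 0.01, we fail to reject H₀.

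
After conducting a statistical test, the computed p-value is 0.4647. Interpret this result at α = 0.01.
Since p = 0.4647 > α = 0.01, fail to reject H₀.
There is insufficient evidence to reject the null hypothesis; the result is not statistically significant at the 0.01 level.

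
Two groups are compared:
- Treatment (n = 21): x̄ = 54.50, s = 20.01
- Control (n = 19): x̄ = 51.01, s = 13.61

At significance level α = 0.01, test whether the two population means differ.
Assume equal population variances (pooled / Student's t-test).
Student's two-sample t-test (equal variances):
H₀: μ₁ = μ₂
H₁: μ₁ ≠ μ₂
df = n₁ + n₂ - 2 = 38
Pooled variance s_p² = [(n₁-1)s₁² + (n₂-1)s₂²] / (n₁ + n₂ - 2) = [(20)(20.01²) + (18)(13.61²)] / 38 = 298.4784
SE = √(s_p²(1/n₁ + 1/n₂)) = √(298.4784 × (1/21 + 1/19)) = 5.4702
t = (x̄₁ - x̄₂) / SE = (54.50 - 51.01) / 5.4702 = 3.49 / 5.4702 = 0.638
p-value = 0.5273

Since p-value > α = 0.01, we fail to reject H₀.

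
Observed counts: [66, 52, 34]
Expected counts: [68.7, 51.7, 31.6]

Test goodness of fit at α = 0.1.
Chi-square goodness of fit test:
H₀: observed counts match expected distribution
H₁: observed counts differ from expected distribution
df = k - 1 = 2
χ² = Σ(O - E)²/E
   = (66 - 68.7)²/68.7 + (52 - 51.7)²/51.7 + (34 - 31.6)²/31.6
   = 0.106 + 0.002 + 0.182
   = 0.29
p-value = 0.8650

Since p-value > α = 0.1, we fail to reject H₀.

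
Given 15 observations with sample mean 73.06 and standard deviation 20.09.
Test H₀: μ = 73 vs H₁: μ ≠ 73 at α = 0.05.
One-sample t-test:
H₀: μ = 73
H₁: μ ≠ 73
df = n - 1 = 14
t = (x̄ - μ₀) / (s/√n) = (73.06 - 73) / (20.09/√15) = 0.012
p-value = 0.9909

Since p-value > α = 0.05, we fail to reject H₀.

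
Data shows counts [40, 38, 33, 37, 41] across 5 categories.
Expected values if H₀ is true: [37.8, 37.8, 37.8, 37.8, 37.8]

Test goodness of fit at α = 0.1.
Chi-square goodness of fit test:
H₀: observed counts match expected distribution
H₁: observed counts differ from expected distribution
df = k - 1 = 4
χ² = Σ(O - E)²/E
   = (40 - 37.8)²/37.8 + (38 - 37.8)²/37.8 + (33 - 37.8)²/37.8 + (37 - 37.8)²/37.8 + (41 - 37.8)²/37.8
   = 0.128 + 0.001 + 0.610 + 0.017 + 0.271
   = 1.03
p-value = 0.9058

Since p-value > α = 0.1, we fail to reject H₀.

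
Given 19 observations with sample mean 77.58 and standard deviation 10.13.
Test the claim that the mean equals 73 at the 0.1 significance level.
One-sample t-test:
H₀: μ = 73
H₁: μ ≠ 73
df = n - 1 = 18
t = (x̄ - μ₀) / (s/√n) = (77.58 - 73) / (10.13/√19) = 1.971
p-value = 0.0643

Since p-value < α = 0.1, we reject H₀.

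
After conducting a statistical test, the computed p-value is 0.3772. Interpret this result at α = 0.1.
Since p = 0.3772 > α = 0.1, fail to reject H₀.
There is insufficient evidence to reject the null hypothesis; the result is not statistically significant at the 0.1 level.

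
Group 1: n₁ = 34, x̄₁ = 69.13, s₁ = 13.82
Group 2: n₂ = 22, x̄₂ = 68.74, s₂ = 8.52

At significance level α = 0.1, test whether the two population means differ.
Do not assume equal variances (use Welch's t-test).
Welch's two-sample t-test:
H₀: μ₁ = μ₂
H₁: μ₁ ≠ μ₂
s₁²/n₁ = 13.82²/34 = 5.6174,  s₂²/n₂ = 8.52²/22 = 3.2996
SE = √(s₁²/n₁ + s₂²/n₂) = √(5.6174 + 3.2996) = 2.9861
df (Welch-Satterthwaite) = (s₁²/n₁ + s₂²/n₂)² / [(s₁²/n₁)²/(n₁-1) + (s₂²/n₂)²/(n₂-1)] ≈ 53.92
t = (x̄₁ - x̄₂) / SE = (69.13 - 68.74) / 2.9861 = 0.39 / 2.9861 = 0.131
p-value = 0.8966

Since p-value > α = 0.1, we fail to reject H₀.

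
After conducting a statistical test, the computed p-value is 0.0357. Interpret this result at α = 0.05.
Since p = 0.0357 < α = 0.05, reject H₀.
There is sufficient evidence to reject the null hypothesis; the result is statistically significant at the 0.05 level.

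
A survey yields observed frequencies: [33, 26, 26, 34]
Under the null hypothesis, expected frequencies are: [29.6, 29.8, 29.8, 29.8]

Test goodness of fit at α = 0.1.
Chi-square goodness of fit test:
H₀: observed counts match expected distribution
H₁: observed counts differ from expected distribution
df = k - 1 = 3
χ² = Σ(O - E)²/E
   = (33 - 29.6)²/29.6 + (26 - 29.8)²/29.8 + (26 - 29.8)²/29.8 + (34 - 29.8)²/29.8
   = 0.391 + 0.485 + 0.485 + 0.592
   = 1.95
p-value = 0.5825

Since p-value > α = 0.1, we fail to reject H₀.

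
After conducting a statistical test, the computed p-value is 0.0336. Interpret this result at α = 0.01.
Since p = 0.0336 > α = 0.01, fail to reject H₀.
There is insufficient evidence to reject the null hypothesis; the result is not statistically significant at the 0.01 level.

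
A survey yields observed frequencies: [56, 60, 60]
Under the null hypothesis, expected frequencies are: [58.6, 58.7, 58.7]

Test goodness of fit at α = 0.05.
Chi-square goodness of fit test:
H₀: observed counts match expected distribution
H₁: observed counts differ from expected distribution
df = k - 1 = 2
χ² = Σ(O - E)²/E
   = (56 - 58.6)²/58.6 + (60 - 58.7)²/58.7 + (60 - 58.7)²/58.7
   = 0.115 + 0.029 + 0.029
   = 0.17
p-value = 0.9172

Since p-value > α = 0.05, we fail to reject H₀.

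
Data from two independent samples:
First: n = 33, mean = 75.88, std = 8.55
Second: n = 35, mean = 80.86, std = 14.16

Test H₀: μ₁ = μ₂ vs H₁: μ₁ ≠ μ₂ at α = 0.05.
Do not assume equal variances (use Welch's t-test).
Welch's two-sample t-test:
H₀: μ₁ = μ₂
H₁: μ₁ ≠ μ₂
s₁²/n₁ = 8.55²/33 = 2.2152,  s₂²/n₂ = 14.16²/35 = 5.7287
SE = √(s₁²/n₁ + s₂²/n₂) = √(2.2152 + 5.7287) = 2.8185
df (Welch-Satterthwaite) = (s₁²/n₁ + s₂²/n₂)² / [(s₁²/n₁)²/(n₁-1) + (s₂²/n₂)²/(n₂-1)] ≈ 56.42
t = (x̄₁ - x̄₂) / SE = (75.88 - 80.86) / 2.8185 = -4.98 / 2.8185 = -1.767
p-value = 0.0827

Since p-value > α = 0.05, we fail to reject H₀.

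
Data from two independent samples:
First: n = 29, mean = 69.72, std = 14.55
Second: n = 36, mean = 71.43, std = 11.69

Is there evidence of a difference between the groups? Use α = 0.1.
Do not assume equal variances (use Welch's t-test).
Welch's two-sample t-test:
H₀: μ₁ = μ₂
H₁: μ₁ ≠ μ₂
s₁²/n₁ = 14.55²/29 = 7.3001,  s₂²/n₂ = 11.69²/36 = 3.7960
SE = √(s₁²/n₁ + s₂²/n₂) = √(7.3001 + 3.7960) = 3.3311
df (Welch-Satterthwaite) = (s₁²/n₁ + s₂²/n₂)² / [(s₁²/n₁)²/(n₁-1) + (s₂²/n₂)²/(n₂-1)] ≈ 53.19
t = (x̄₁ - x̄₂) / SE = (69.72 - 71.43) / 3.3311 = -1.71 / 3.3311 = -0.513
p-value = 0.6098

Since p-value > α = 0.1, we fail to reject H₀.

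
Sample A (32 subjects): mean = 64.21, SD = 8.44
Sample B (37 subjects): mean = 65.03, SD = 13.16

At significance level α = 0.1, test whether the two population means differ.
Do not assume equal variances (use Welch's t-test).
Welch's two-sample t-test:
H₀: μ₁ = μ₂
H₁: μ₁ ≠ μ₂
s₁²/n₁ = 8.44²/32 = 2.2260,  s₂²/n₂ = 13.16²/37 = 4.6807
SE = √(s₁²/n₁ + s₂²/n₂) = √(2.2260 + 4.6807) = 2.6281
df (Welch-Satterthwaite) = (s₁²/n₁ + s₂²/n₂)² / [(s₁²/n₁)²/(n₁-1) + (s₂²/n₂)²/(n₂-1)] ≈ 62.08
t = (x̄₁ - x̄₂) / SE = (64.21 - 65.03) / 2.6281 = -0.82 / 2.6281 = -0.312
p-value = 0.7561

Since p-value > α = 0.1, we fail to reject H₀.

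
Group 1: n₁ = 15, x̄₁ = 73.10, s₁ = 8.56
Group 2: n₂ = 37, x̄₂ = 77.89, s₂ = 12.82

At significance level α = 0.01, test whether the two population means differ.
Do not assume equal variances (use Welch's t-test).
Welch's two-sample t-test:
H₀: μ₁ = μ₂
H₁: μ₁ ≠ μ₂
s₁²/n₁ = 8.56²/15 = 4.8849,  s₂²/n₂ = 12.82²/37 = 4.4420
SE = √(s₁²/n₁ + s₂²/n₂) = √(4.8849 + 4.4420) = 3.0540
df (Welch-Satterthwaite) = (s₁²/n₁ + s₂²/n₂)² / [(s₁²/n₁)²/(n₁-1) + (s₂²/n₂)²/(n₂-1)] ≈ 38.62
t = (x̄₁ - x̄₂) / SE = (73.10 - 77.89) / 3.0540 = -4.79 / 3.0540 = -1.568
p-value = 0.1249

Since p-value > α = 0.01, we fail to reject H₀.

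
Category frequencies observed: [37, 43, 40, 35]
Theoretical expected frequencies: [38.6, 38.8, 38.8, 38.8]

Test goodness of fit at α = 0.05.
Chi-square goodness of fit test:
H₀: observed counts match expected distribution
H₁: observed counts differ from expected distribution
df = k - 1 = 3
χ² = Σ(O - E)²/E
   = (37 - 38.6)²/38.6 + (43 - 38.8)²/38.8 + (40 - 38.8)²/38.8 + (35 - 38.8)²/38.8
   = 0.066 + 0.455 + 0.037 + 0.372
   = 0.93
p-value = 0.8181

Since p-value > α = 0.05, we fail to reject H₀.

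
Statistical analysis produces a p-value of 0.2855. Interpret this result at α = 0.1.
Since p = 0.2855 > α = 0.1, fail to reject H₀.
There is insufficient evidence to reject the null hypothesis; the result is not statistically significant at the 0.1 level.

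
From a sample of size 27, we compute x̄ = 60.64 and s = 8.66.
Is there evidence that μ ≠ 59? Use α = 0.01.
One-sample t-test:
H₀: μ = 59
H₁: μ ≠ 59
df = n - 1 = 26
t = (x̄ - μ₀) / (s/√n) = (60.64 - 59) / (8.66/√27) = 0.984
p-value = 0.3342

Since p-value > α = 0.01, we fail to reject H₀.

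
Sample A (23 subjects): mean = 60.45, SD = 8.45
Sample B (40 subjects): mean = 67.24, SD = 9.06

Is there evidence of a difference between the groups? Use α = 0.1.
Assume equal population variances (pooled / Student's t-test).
Student's two-sample t-test (equal variances):
H₀: μ₁ = μ₂
H₁: μ₁ ≠ μ₂
df = n₁ + n₂ - 2 = 61
Pooled variance s_p² = [(n₁-1)s₁² + (n₂-1)s₂²] / (n₁ + n₂ - 2) = [(22)(8.45²) + (39)(9.06²)] / 61 = 78.2314
SE = √(s_p²(1/n₁ + 1/n₂)) = √(78.2314 × (1/23 + 1/40)) = 2.3146
t = (x̄₁ - x̄₂) / SE = (60.45 - 67.24) / 2.3146 = -6.79 / 2.3146 = -2.934
p-value = 0.0047

Since p-value < α = 0.1, we reject H₀.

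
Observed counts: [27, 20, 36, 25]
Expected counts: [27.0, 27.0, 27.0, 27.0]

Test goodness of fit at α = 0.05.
Chi-square goodness of fit test:
H₀: observed counts match expected distribution
H₁: observed counts differ from expected distribution
df = k - 1 = 3
χ² = Σ(O - E)²/E
   = (27 - 27.0)²/27.0 + (20 - 27.0)²/27.0 + (36 - 27.0)²/27.0 + (25 - 27.0)²/27.0
   = 0.000 + 1.815 + 3.000 + 0.148
   = 4.96
p-value = 0.1745

Since p-value > α = 0.05, we fail to reject H₀.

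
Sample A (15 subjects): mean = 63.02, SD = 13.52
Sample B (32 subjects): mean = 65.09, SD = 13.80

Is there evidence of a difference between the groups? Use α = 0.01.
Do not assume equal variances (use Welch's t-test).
Welch's two-sample t-test:
H₀: μ₁ = μ₂
H₁: μ₁ ≠ μ₂
s₁²/n₁ = 13.52²/15 = 12.1860,  s₂²/n₂ = 13.80²/32 = 5.9513
SE = √(s₁²/n₁ + s₂²/n₂) = √(12.1860 + 5.9513) = 4.2588
df (Welch-Satterthwaite) = (s₁²/n₁ + s₂²/n₂)² / [(s₁²/n₁)²/(n₁-1) + (s₂²/n₂)²/(n₂-1)] ≈ 28.00
t = (x̄₁ - x̄₂) / SE = (63.02 - 65.09) / 4.2588 = -2.07 / 4.2588 = -0.486
p-value = 0.6307

Since p-value > α = 0.01, we fail to reject H₀.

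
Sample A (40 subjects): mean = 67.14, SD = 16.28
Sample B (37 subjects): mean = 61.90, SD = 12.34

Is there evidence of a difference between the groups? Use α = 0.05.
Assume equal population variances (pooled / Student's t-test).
Student's two-sample t-test (equal variances):
H₀: μ₁ = μ₂
H₁: μ₁ ≠ μ₂
df = n₁ + n₂ - 2 = 75
Pooled variance s_p² = [(n₁-1)s₁² + (n₂-1)s₂²] / (n₁ + n₂ - 2) = [(39)(16.28²) + (36)(12.34²)] / 75 = 210.9123
SE = √(s_p²(1/n₁ + 1/n₂)) = √(210.9123 × (1/40 + 1/37)) = 3.3126
t = (x̄₁ - x̄₂) / SE = (67.14 - 61.90) / 3.3126 = 5.24 / 3.3126 = 1.582
p-value = 0.1179

Since p-value > α = 0.05, we fail to reject H₀.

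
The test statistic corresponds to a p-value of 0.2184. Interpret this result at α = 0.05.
Since p = 0.2184 > α = 0.05, fail to reject H₀.
There is insufficient evidence to reject the null hypothesis; the result is not statistically significant at the 0.05 level.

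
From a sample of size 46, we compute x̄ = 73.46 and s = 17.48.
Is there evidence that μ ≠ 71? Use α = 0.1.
One-sample t-test:
H₀: μ = 71
H₁: μ ≠ 71
df = n - 1 = 45
t = (x̄ - μ₀) / (s/√n) = (73.46 - 71) / (17.48/√46) = 0.954
p-value = 0.3449

Since p-value > α = 0.1, we fail to reject H₀.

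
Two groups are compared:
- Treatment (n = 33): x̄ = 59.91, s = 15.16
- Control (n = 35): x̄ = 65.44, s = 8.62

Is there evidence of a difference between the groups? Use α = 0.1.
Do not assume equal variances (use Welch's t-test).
Welch's two-sample t-test:
H₀: μ₁ = μ₂
H₁: μ₁ ≠ μ₂
s₁²/n₁ = 15.16²/33 = 6.9644,  s₂²/n₂ = 8.62²/35 = 2.1230
SE = √(s₁²/n₁ + s₂²/n₂) = √(6.9644 + 2.1230) = 3.0145
df (Welch-Satterthwaite) = (s₁²/n₁ + s₂²/n₂)² / [(s₁²/n₁)²/(n₁-1) + (s₂²/n₂)²/(n₂-1)] ≈ 50.10
t = (x̄₁ - x̄₂) / SE = (59.91 - 65.44) / 3.0145 = -5.53 / 3.0145 = -1.834
p-value = 0.0725

Since p-value < α = 0.1, we reject H₀.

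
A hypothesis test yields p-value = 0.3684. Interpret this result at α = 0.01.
Since p = 0.3684 > α = 0.01, fail to reject H₀.
There is insufficient evidence to reject the null hypothesis; the result is not statistically significant at the 0.01 level.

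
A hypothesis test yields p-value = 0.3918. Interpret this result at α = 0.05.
Since p = 0.3918 > α = 0.05, fail to reject H₀.
There is insufficient evidence to reject the null hypothesis; the result is not statistically significant at the 0.05 level.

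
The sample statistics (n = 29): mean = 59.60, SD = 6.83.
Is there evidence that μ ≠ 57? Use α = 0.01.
One-sample t-test:
H₀: μ = 57
H₁: μ ≠ 57
df = n - 1 = 28
t = (x̄ - μ₀) / (s/√n) = (59.60 - 57) / (6.83/√29) = 2.050
p-value = 0.0498

Since p-value > α = 0.01, we fail to reject H₀.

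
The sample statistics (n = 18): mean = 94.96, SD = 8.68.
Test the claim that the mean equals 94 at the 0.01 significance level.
One-sample t-test:
H₀: μ = 94
H₁: μ ≠ 94
df = n - 1 = 17
t = (x̄ - μ₀) / (s/√n) = (94.96 - 94) / (8.68/√18) = 0.469
p-value = 0.6449

Since p-value > α = 0.01, we fail to reject H₀.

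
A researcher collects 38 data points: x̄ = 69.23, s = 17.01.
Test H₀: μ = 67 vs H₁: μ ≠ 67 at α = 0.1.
One-sample t-test:
H₀: μ = 67
H₁: μ ≠ 67
df = n - 1 = 37
t = (x̄ - μ₀) / (s/√n) = (69.23 - 67) / (17.01/√38) = 0.808
p-value = 0.4242

Since p-value > α = 0.1, we fail to reject H₀.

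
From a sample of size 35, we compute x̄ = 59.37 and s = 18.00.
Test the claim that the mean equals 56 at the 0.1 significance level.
One-sample t-test:
H₀: μ = 56
H₁: μ ≠ 56
df = n - 1 = 34
t = (x̄ - μ₀) / (s/√n) = (59.37 - 56) / (18.00/√35) = 1.108
p-value = 0.2758

Since p-value > α = 0.1, we fail to reject H₀.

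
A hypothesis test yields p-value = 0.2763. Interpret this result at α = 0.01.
Since p = 0.2763 > α = 0.01, fail to reject H₀.
There is insufficient evidence to reject the null hypothesis; the result is not statistically significant at the 0.01 level.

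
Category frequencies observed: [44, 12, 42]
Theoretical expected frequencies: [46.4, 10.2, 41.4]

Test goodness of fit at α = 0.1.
Chi-square goodness of fit test:
H₀: observed counts match expected distribution
H₁: observed counts differ from expected distribution
df = k - 1 = 2
χ² = Σ(O - E)²/E
   = (44 - 46.4)²/46.4 + (12 - 10.2)²/10.2 + (42 - 41.4)²/41.4
   = 0.124 + 0.318 + 0.009
   = 0.45
p-value = 0.7983

Since p-value > α = 0.1, we fail to reject H₀.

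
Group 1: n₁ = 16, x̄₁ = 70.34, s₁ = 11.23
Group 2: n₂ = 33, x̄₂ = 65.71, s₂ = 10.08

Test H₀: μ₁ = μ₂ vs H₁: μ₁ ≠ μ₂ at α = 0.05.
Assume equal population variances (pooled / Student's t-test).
Student's two-sample t-test (equal variances):
H₀: μ₁ = μ₂
H₁: μ₁ ≠ μ₂
df = n₁ + n₂ - 2 = 47
Pooled variance s_p² = [(n₁-1)s₁² + (n₂-1)s₂²] / (n₁ + n₂ - 2) = [(15)(11.23²) + (32)(10.08²)] / 47 = 109.4276
SE = √(s_p²(1/n₁ + 1/n₂)) = √(109.4276 × (1/16 + 1/33)) = 3.1867
t = (x̄₁ - x̄₂) / SE = (70.34 - 65.71) / 3.1867 = 4.63 / 3.1867 = 1.453
p-value = 0.1529

Since p-value > α = 0.05, we fail to reject H₀.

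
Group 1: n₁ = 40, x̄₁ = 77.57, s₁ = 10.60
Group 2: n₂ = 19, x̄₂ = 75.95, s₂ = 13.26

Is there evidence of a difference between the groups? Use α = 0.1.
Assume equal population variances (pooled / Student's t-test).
Student's two-sample t-test (equal variances):
H₀: μ₁ = μ₂
H₁: μ₁ ≠ μ₂
df = n₁ + n₂ - 2 = 57
Pooled variance s_p² = [(n₁-1)s₁² + (n₂-1)s₂²] / (n₁ + n₂ - 2) = [(39)(10.60²) + (18)(13.26²)] / 57 = 132.4024
SE = √(s_p²(1/n₁ + 1/n₂)) = √(132.4024 × (1/40 + 1/19)) = 3.2060
t = (x̄₁ - x̄₂) / SE = (77.57 - 75.95) / 3.2060 = 1.62 / 3.2060 = 0.505
p-value = 0.6153

Since p-value > α = 0.1, we fail to reject H₀.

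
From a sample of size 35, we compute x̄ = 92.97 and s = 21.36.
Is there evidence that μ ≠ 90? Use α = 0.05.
One-sample t-test:
H₀: μ = 90
H₁: μ ≠ 90
df = n - 1 = 34
t = (x̄ - μ₀) / (s/√n) = (92.97 - 90) / (21.36/√35) = 0.823
p-value = 0.4165

Since p-value > α = 0.05, we fail to reject H₀.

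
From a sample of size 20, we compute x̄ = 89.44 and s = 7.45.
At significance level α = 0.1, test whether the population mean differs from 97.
One-sample t-test:
H₀: μ = 97
H₁: μ ≠ 97
df = n - 1 = 19
t = (x̄ - μ₀) / (s/√n) = (89.44 - 97) / (7.45/√20) = -4.538
p-value = 0.0002

Since p-value < α = 0.1, we reject H₀.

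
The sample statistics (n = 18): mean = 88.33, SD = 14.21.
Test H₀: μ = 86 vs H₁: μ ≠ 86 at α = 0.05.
One-sample t-test:
H₀: μ = 86
H₁: μ ≠ 86
df = n - 1 = 17
t = (x̄ - μ₀) / (s/√n) = (88.33 - 86) / (14.21/√18) = 0.696
p-value = 0.4960

Since p-value > α = 0.05, we fail to reject H₀.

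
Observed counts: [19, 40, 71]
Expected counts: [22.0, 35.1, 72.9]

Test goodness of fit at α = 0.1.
Chi-square goodness of fit test:
H₀: observed counts match expected distribution
H₁: observed counts differ from expected distribution
df = k - 1 = 2
χ² = Σ(O - E)²/E
   = (19 - 22.0)²/22.0 + (40 - 35.1)²/35.1 + (71 - 72.9)²/72.9
   = 0.409 + 0.684 + 0.050
   = 1.14
p-value = 0.5648

Since p-value > α = 0.1, we fail to reject H₀.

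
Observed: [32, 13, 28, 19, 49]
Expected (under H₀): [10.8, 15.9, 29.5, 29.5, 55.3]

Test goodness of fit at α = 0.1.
Chi-square goodness of fit test:
H₀: observed counts match expected distribution
H₁: observed counts differ from expected distribution
df = k - 1 = 4
χ² = Σ(O - E)²/E
   = (32 - 10.8)²/10.8 + (13 - 15.9)²/15.9 + (28 - 29.5)²/29.5 + (19 - 29.5)²/29.5 + (49 - 55.3)²/55.3
   = 41.615 + 0.529 + 0.076 + 3.737 + 0.718
   = 46.68
p-value < 0.0001

Since p-value < α = 0.1, we reject H₀.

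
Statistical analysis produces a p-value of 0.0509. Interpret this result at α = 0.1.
Since p = 0.0509 < α = 0.1, reject H₀.
There is sufficient evidence to reject the null hypothesis; the result is statistically significant at the 0.1 level.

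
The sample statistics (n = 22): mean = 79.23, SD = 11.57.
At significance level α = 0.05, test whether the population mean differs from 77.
One-sample t-test:
H₀: μ = 77
H₁: μ ≠ 77
df = n - 1 = 21
t = (x̄ - μ₀) / (s/√n) = (79.23 - 77) / (11.57/√22) = 0.904
p-value = 0.3762

Since p-value > α = 0.05, we fail to reject H₀.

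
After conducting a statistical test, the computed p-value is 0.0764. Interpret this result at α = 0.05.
Since p = 0.0764 > α = 0.05, fail to reject H₀.
There is insufficient evidence to reject the null hypothesis; the result is not statistically significant at the 0.05 level.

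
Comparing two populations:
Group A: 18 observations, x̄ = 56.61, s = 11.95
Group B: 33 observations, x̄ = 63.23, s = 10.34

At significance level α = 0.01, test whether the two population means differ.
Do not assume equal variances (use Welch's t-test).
Welch's two-sample t-test:
H₀: μ₁ = μ₂
H₁: μ₁ ≠ μ₂
s₁²/n₁ = 11.95²/18 = 7.9335,  s₂²/n₂ = 10.34²/33 = 3.2399
SE = √(s₁²/n₁ + s₂²/n₂) = √(7.9335 + 3.2399) = 3.3427
df (Welch-Satterthwaite) = (s₁²/n₁ + s₂²/n₂)² / [(s₁²/n₁)²/(n₁-1) + (s₂²/n₂)²/(n₂-1)] ≈ 30.98
t = (x̄₁ - x̄₂) / SE = (56.61 - 63.23) / 3.3427 = -6.62 / 3.3427 = -1.980
p-value = 0.0566

Since p-value > α = 0.01, we fail to reject H₀.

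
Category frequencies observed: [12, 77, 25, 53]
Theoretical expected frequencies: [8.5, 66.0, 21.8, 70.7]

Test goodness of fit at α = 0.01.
Chi-square goodness of fit test:
H₀: observed counts match expected distribution
H₁: observed counts differ from expected distribution
df = k - 1 = 3
χ² = Σ(O - E)²/E
   = (12 - 8.5)²/8.5 + (77 - 66.0)²/66.0 + (25 - 21.8)²/21.8 + (53 - 70.7)²/70.7
   = 1.441 + 1.833 + 0.470 + 4.431
   = 8.18
p-value = 0.0425

Since p-value > α = 0.01, we fail to reject H₀.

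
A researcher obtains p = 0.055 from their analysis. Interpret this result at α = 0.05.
Since p = 0.055 > α = 0.05, fail to reject H₀.
There is insufficient evidence to reject the null hypothesis; the result is not statistically significant at the 0.05 level.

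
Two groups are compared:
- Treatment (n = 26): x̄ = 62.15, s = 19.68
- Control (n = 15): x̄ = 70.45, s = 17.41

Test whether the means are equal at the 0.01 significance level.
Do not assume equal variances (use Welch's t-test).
Welch's two-sample t-test:
H₀: μ₁ = μ₂
H₁: μ₁ ≠ μ₂
s₁²/n₁ = 19.68²/26 = 14.8962,  s₂²/n₂ = 17.41²/15 = 20.2072
SE = √(s₁²/n₁ + s₂²/n₂) = √(14.8962 + 20.2072) = 5.9248
df (Welch-Satterthwaite) = (s₁²/n₁ + s₂²/n₂)² / [(s₁²/n₁)²/(n₁-1) + (s₂²/n₂)²/(n₂-1)] ≈ 32.39
t = (x̄₁ - x̄₂) / SE = (62.15 - 70.45) / 5.9248 = -8.30 / 5.9248 = -1.401
p-value = 0.1708

Since p-value > α = 0.01, we fail to reject H₀.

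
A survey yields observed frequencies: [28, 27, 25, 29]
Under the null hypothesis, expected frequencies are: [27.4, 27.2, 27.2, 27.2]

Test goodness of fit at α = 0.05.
Chi-square goodness of fit test:
H₀: observed counts match expected distribution
H₁: observed counts differ from expected distribution
df = k - 1 = 3
χ² = Σ(O - E)²/E
   = (28 - 27.4)²/27.4 + (27 - 27.2)²/27.2 + (25 - 27.2)²/27.2 + (29 - 27.2)²/27.2
   = 0.013 + 0.001 + 0.178 + 0.119
   = 0.31
p-value = 0.9578

Since p-value > α = 0.05, we fail to reject H₀.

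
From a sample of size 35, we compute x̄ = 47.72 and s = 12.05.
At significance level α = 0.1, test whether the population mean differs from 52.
One-sample t-test:
H₀: μ = 52
H₁: μ ≠ 52
df = n - 1 = 34
t = (x̄ - μ₀) / (s/√n) = (47.72 - 52) / (12.05/√35) = -2.101
p-value = 0.0431

Since p-value < α = 0.1, we reject H₀.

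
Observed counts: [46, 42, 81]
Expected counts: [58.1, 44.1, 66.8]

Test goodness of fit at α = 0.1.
Chi-square goodness of fit test:
H₀: observed counts match expected distribution
H₁: observed counts differ from expected distribution
df = k - 1 = 2
χ² = Σ(O - E)²/E
   = (46 - 58.1)²/58.1 + (42 - 44.1)²/44.1 + (81 - 66.8)²/66.8
   = 2.520 + 0.100 + 3.019
   = 5.64
p-value = 0.0596

Since p-value < α = 0.1, we reject H₀.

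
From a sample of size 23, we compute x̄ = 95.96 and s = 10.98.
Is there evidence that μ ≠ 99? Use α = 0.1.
One-sample t-test:
H₀: μ = 99
H₁: μ ≠ 99
df = n - 1 = 22
t = (x̄ - μ₀) / (s/√n) = (95.96 - 99) / (10.98/√23) = -1.328
p-value = 0.1979

Since p-value > α = 0.1, we fail to reject H₀.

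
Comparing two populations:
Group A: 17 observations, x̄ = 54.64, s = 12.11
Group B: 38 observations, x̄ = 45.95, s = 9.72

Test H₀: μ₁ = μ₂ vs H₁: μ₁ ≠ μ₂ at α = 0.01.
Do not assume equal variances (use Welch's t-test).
Welch's two-sample t-test:
H₀: μ₁ = μ₂
H₁: μ₁ ≠ μ₂
s₁²/n₁ = 12.11²/17 = 8.6266,  s₂²/n₂ = 9.72²/38 = 2.4863
SE = √(s₁²/n₁ + s₂²/n₂) = √(8.6266 + 2.4863) = 3.3336
df (Welch-Satterthwaite) = (s₁²/n₁ + s₂²/n₂)² / [(s₁²/n₁)²/(n₁-1) + (s₂²/n₂)²/(n₂-1)] ≈ 25.63
t = (x̄₁ - x̄₂) / SE = (54.64 - 45.95) / 3.3336 = 8.69 / 3.3336 = 2.607
p-value = 0.0150

Since p-value > α = 0.01, we fail to reject H₀.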